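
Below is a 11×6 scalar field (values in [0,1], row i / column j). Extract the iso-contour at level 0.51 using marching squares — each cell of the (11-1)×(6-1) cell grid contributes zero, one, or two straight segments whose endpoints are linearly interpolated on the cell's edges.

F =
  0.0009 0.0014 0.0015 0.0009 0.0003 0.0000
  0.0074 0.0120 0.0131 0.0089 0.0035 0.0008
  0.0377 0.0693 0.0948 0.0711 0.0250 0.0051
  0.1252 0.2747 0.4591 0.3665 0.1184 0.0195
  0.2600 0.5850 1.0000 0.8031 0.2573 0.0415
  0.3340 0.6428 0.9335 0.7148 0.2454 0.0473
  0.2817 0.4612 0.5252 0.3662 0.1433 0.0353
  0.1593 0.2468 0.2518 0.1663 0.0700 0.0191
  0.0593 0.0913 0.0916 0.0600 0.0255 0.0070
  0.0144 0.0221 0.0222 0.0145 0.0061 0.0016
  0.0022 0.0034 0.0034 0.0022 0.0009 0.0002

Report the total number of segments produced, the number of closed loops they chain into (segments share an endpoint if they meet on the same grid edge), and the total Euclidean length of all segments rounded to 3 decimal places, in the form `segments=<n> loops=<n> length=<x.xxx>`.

segments=12 loops=1 length=9.183

cell (3,0): code 0100 → (3.758,1.000)–(4.000,0.769)
cell (3,1): code 1100 → (3.094,2.000)–(3.758,1.000)
cell (3,2): code 1100 → (3.329,3.000)–(3.094,2.000)
cell (3,3): code 1000 → (4.000,3.537)–(3.329,3.000)
cell (4,0): code 0110 → (4.000,0.769)–(5.000,0.570)
cell (4,3): code 1001 → (5.000,3.436)–(4.000,3.537)
cell (5,0): code 0010 → (5.000,0.570)–(5.731,1.000)
cell (5,1): code 0111 → (5.731,1.000)–(6.000,1.763)
cell (5,2): code 1011 → (6.000,2.096)–(5.587,3.000)
cell (5,3): code 0001 → (5.587,3.000)–(5.000,3.436)
cell (6,1): code 0010 → (6.000,1.763)–(6.056,2.000)
cell (6,2): code 0001 → (6.056,2.000)–(6.000,2.096)
total: 12 segments, chained into 1 closed loop(s), length Σ = 9.183360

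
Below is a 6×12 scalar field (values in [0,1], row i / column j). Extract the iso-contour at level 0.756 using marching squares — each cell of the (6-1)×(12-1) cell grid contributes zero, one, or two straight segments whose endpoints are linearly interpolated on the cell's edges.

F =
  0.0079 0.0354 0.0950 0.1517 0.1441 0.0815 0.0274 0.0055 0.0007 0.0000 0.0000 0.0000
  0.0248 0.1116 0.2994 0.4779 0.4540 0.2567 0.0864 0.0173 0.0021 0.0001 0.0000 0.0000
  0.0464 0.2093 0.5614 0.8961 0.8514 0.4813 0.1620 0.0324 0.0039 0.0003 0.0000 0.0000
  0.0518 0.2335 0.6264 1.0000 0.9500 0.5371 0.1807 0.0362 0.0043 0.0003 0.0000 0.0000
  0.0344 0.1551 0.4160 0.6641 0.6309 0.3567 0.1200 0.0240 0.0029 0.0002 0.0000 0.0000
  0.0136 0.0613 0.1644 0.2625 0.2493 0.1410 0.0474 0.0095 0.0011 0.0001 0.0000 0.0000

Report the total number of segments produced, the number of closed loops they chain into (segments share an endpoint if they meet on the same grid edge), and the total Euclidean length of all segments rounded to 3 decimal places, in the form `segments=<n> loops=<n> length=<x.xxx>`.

segments=8 loops=1 length=6.694

cell (1,2): code 0100 → (1.665,3.000)–(2.000,2.581)
cell (1,3): code 1100 → (1.760,4.000)–(1.665,3.000)
cell (1,4): code 1000 → (2.000,4.258)–(1.760,4.000)
cell (2,2): code 0110 → (2.000,2.581)–(3.000,2.347)
cell (2,4): code 1001 → (3.000,4.470)–(2.000,4.258)
cell (3,2): code 0010 → (3.000,2.347)–(3.726,3.000)
cell (3,3): code 0011 → (3.726,3.000)–(3.608,4.000)
cell (3,4): code 0001 → (3.608,4.000)–(3.000,4.470)
total: 8 segments, chained into 1 closed loop(s), length Σ = 6.694433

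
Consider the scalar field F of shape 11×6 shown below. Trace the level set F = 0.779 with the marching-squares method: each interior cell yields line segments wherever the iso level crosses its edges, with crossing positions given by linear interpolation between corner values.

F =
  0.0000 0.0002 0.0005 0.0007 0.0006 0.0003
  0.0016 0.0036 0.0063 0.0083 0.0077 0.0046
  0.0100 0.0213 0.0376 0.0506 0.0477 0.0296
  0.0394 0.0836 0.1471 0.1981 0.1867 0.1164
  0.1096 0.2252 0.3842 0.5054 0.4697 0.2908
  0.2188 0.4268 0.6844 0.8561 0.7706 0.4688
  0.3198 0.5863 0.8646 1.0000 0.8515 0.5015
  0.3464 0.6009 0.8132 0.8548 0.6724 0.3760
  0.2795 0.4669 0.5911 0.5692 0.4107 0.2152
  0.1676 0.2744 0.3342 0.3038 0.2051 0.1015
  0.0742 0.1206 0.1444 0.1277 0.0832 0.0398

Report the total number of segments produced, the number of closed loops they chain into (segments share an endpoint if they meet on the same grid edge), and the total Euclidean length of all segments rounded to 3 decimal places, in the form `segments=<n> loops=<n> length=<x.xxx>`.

cell (4,2): code 0100 → (4.780,3.000)–(5.000,2.551)
cell (4,3): code 1000 → (5.000,3.902)–(4.780,3.000)
cell (5,1): code 0100 → (5.525,2.000)–(6.000,1.692)
cell (5,2): code 1110 → (5.000,2.551)–(5.525,2.000)
cell (5,3): code 1101 → (5.104,4.000)–(5.000,3.902)
cell (5,4): code 1000 → (6.000,4.207)–(5.104,4.000)
cell (6,1): code 0110 → (6.000,1.692)–(7.000,1.839)
cell (6,3): code 1011 → (7.000,3.416)–(6.405,4.000)
cell (6,4): code 0001 → (6.405,4.000)–(6.000,4.207)
cell (7,1): code 0010 → (7.000,1.839)–(7.154,2.000)
cell (7,2): code 0011 → (7.154,2.000)–(7.265,3.000)
cell (7,3): code 0001 → (7.265,3.000)–(7.000,3.416)
total: 12 segments, chained into 1 closed loop(s), length Σ = 7.839494

segments=12 loops=1 length=7.839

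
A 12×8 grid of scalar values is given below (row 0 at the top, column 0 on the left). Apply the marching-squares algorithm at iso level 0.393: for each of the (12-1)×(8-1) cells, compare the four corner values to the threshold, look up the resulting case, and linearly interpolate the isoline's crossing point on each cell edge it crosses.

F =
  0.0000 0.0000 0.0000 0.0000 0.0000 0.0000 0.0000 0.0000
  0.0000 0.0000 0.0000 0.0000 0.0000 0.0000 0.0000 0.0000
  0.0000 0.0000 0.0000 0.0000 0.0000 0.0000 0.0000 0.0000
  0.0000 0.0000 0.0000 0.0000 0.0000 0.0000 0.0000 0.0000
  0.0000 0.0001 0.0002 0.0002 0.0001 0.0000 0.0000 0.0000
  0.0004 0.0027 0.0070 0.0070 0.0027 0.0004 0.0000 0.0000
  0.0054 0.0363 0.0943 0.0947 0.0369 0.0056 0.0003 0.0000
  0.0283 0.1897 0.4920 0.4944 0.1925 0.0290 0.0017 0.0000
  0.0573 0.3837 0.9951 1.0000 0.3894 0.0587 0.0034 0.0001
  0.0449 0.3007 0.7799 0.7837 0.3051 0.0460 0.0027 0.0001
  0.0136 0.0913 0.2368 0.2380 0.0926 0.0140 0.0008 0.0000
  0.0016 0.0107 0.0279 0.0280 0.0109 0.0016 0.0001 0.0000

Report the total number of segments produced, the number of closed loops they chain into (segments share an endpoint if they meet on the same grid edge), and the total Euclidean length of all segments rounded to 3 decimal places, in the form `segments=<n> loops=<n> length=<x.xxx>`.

cell (6,1): code 0100 → (6.751,2.000)–(7.000,1.673)
cell (6,2): code 1100 → (6.746,3.000)–(6.751,2.000)
cell (6,3): code 1000 → (7.000,3.336)–(6.746,3.000)
cell (7,1): code 0110 → (7.000,1.673)–(8.000,1.015)
cell (7,3): code 1001 → (8.000,3.994)–(7.000,3.336)
cell (8,1): code 0110 → (8.000,1.015)–(9.000,1.193)
cell (8,3): code 1001 → (9.000,3.816)–(8.000,3.994)
cell (9,1): code 0010 → (9.000,1.193)–(9.712,2.000)
cell (9,2): code 0011 → (9.712,2.000)–(9.716,3.000)
cell (9,3): code 0001 → (9.716,3.000)–(9.000,3.816)
total: 10 segments, chained into 1 closed loop(s), length Σ = 9.420020

segments=10 loops=1 length=9.420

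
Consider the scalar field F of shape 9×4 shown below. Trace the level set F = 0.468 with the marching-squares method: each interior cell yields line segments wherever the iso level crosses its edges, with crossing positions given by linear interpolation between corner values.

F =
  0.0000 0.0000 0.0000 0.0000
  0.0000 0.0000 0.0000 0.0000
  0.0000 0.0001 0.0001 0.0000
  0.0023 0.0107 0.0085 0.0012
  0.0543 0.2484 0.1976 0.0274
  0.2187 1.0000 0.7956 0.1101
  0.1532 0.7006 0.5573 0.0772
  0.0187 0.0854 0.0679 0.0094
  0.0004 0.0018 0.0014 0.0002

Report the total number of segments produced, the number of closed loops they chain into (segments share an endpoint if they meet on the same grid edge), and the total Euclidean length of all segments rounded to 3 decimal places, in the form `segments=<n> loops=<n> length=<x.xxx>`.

segments=8 loops=1 length=6.644

cell (4,0): code 0100 → (4.292,1.000)–(5.000,0.319)
cell (4,1): code 1100 → (4.452,2.000)–(4.292,1.000)
cell (4,2): code 1000 → (5.000,2.478)–(4.452,2.000)
cell (5,0): code 0110 → (5.000,0.319)–(6.000,0.575)
cell (5,2): code 1001 → (6.000,2.186)–(5.000,2.478)
cell (6,0): code 0010 → (6.000,0.575)–(6.378,1.000)
cell (6,1): code 0011 → (6.378,1.000)–(6.182,2.000)
cell (6,2): code 0001 → (6.182,2.000)–(6.000,2.186)
total: 8 segments, chained into 1 closed loop(s), length Σ = 6.644140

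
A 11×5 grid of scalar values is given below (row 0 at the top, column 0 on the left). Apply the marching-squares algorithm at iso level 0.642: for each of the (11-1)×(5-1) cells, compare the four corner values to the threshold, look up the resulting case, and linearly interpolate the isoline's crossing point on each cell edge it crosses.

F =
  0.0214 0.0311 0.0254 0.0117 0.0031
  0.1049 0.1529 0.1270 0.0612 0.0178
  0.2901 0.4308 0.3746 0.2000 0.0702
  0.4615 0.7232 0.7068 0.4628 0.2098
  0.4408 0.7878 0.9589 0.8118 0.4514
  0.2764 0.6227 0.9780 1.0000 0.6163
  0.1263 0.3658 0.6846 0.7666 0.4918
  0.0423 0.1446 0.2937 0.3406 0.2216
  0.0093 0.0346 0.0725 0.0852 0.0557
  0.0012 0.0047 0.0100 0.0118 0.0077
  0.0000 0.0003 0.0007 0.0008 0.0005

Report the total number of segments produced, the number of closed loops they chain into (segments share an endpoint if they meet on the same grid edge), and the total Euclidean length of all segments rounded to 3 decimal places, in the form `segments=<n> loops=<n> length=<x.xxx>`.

segments=14 loops=1 length=10.663

cell (2,0): code 0100 → (2.722,1.000)–(3.000,0.690)
cell (2,1): code 1100 → (2.805,2.000)–(2.722,1.000)
cell (2,2): code 1000 → (3.000,2.266)–(2.805,2.000)
cell (3,0): code 0110 → (3.000,0.690)–(4.000,0.580)
cell (3,2): code 1101 → (3.513,3.000)–(3.000,2.266)
cell (3,3): code 1000 → (4.000,3.471)–(3.513,3.000)
cell (4,0): code 0010 → (4.000,0.580)–(4.883,1.000)
cell (4,1): code 0111 → (4.883,1.000)–(5.000,1.054)
cell (4,3): code 1001 → (5.000,3.933)–(4.000,3.471)
cell (5,1): code 0110 → (5.000,1.054)–(6.000,1.866)
cell (5,3): code 1001 → (6.000,3.453)–(5.000,3.933)
cell (6,1): code 0010 → (6.000,1.866)–(6.109,2.000)
cell (6,2): code 0011 → (6.109,2.000)–(6.292,3.000)
cell (6,3): code 0001 → (6.292,3.000)–(6.000,3.453)
total: 14 segments, chained into 1 closed loop(s), length Σ = 10.663064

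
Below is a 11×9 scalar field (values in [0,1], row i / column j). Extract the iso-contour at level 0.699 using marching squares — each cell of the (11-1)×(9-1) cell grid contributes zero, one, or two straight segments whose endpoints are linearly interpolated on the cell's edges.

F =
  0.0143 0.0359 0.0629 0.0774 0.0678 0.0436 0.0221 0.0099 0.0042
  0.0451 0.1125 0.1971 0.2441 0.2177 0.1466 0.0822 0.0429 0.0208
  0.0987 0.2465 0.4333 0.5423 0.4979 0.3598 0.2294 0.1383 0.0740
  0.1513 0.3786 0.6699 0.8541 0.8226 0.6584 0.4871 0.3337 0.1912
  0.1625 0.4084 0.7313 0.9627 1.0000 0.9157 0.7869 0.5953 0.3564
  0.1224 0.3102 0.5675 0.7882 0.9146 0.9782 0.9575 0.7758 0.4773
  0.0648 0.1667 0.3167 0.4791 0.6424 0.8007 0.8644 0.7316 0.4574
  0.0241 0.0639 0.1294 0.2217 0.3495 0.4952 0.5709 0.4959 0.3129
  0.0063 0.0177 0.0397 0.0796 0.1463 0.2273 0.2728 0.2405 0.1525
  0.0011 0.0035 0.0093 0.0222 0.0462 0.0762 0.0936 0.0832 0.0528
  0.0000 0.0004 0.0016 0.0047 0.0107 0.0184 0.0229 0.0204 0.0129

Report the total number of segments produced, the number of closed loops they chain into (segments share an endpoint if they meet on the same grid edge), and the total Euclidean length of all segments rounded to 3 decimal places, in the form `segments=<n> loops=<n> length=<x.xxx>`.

segments=20 loops=1 length=14.408

cell (2,2): code 0100 → (2.503,3.000)–(3.000,2.158)
cell (2,3): code 1100 → (2.619,4.000)–(2.503,3.000)
cell (2,4): code 1000 → (3.000,4.753)–(2.619,4.000)
cell (3,1): code 0100 → (3.474,2.000)–(4.000,1.900)
cell (3,2): code 1110 → (3.000,2.158)–(3.474,2.000)
cell (3,4): code 1101 → (3.158,5.000)–(3.000,4.753)
cell (3,5): code 1100 → (3.707,6.000)–(3.158,5.000)
cell (3,6): code 1000 → (4.000,6.459)–(3.707,6.000)
cell (4,1): code 0010 → (4.000,1.900)–(4.197,2.000)
cell (4,2): code 0111 → (4.197,2.000)–(5.000,2.596)
cell (4,6): code 1101 → (4.575,7.000)–(4.000,6.459)
cell (4,7): code 1000 → (5.000,7.257)–(4.575,7.000)
cell (5,2): code 0010 → (5.000,2.596)–(5.289,3.000)
cell (5,3): code 0011 → (5.289,3.000)–(5.792,4.000)
cell (5,4): code 0111 → (5.792,4.000)–(6.000,4.358)
cell (5,7): code 1001 → (6.000,7.119)–(5.000,7.257)
cell (6,4): code 0010 → (6.000,4.358)–(6.333,5.000)
cell (6,5): code 0011 → (6.333,5.000)–(6.564,6.000)
cell (6,6): code 0011 → (6.564,6.000)–(6.138,7.000)
cell (6,7): code 0001 → (6.138,7.000)–(6.000,7.119)
total: 20 segments, chained into 1 closed loop(s), length Σ = 14.407558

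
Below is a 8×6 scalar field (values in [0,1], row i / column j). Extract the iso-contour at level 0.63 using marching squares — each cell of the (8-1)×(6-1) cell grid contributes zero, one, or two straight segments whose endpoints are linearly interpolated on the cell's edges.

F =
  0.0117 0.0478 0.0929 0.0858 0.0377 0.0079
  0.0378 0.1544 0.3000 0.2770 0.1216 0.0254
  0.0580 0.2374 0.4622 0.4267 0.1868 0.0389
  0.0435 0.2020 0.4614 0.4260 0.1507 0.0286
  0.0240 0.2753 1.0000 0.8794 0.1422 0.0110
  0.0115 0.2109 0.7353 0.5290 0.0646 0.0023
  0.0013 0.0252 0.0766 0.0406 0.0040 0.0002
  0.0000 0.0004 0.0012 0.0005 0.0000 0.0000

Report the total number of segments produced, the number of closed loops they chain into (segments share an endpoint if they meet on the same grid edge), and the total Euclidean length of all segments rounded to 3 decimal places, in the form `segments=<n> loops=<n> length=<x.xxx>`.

segments=8 loops=1 length=5.706

cell (3,1): code 0100 → (3.313,2.000)–(4.000,1.489)
cell (3,2): code 1100 → (3.450,3.000)–(3.313,2.000)
cell (3,3): code 1000 → (4.000,3.338)–(3.450,3.000)
cell (4,1): code 0110 → (4.000,1.489)–(5.000,1.799)
cell (4,2): code 1011 → (5.000,2.510)–(4.712,3.000)
cell (4,3): code 0001 → (4.712,3.000)–(4.000,3.338)
cell (5,1): code 0010 → (5.000,1.799)–(5.160,2.000)
cell (5,2): code 0001 → (5.160,2.000)–(5.000,2.510)
total: 8 segments, chained into 1 closed loop(s), length Σ = 5.705622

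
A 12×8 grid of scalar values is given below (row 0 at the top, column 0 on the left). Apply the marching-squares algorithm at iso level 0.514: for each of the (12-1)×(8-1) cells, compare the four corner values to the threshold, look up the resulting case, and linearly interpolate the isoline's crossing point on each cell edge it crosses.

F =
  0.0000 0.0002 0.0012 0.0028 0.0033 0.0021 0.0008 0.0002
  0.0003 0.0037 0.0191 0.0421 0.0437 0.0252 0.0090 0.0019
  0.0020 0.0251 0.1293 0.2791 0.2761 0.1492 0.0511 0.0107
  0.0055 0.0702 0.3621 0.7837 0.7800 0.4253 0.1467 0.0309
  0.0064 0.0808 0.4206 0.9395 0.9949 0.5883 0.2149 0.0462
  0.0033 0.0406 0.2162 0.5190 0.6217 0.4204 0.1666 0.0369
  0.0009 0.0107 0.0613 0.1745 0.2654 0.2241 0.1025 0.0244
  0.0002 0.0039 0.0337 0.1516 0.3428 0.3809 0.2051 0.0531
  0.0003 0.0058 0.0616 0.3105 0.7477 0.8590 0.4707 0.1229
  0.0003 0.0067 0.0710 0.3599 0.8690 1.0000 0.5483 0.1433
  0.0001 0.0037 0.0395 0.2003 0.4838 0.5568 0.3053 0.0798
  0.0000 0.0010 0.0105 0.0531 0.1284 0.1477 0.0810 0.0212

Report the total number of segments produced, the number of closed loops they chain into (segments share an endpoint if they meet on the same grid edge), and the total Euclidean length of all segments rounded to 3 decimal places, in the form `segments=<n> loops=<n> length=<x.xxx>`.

cell (2,2): code 0100 → (2.466,3.000)–(3.000,2.360)
cell (2,3): code 1100 → (2.472,4.000)–(2.466,3.000)
cell (2,4): code 1000 → (3.000,4.750)–(2.472,4.000)
cell (3,2): code 0110 → (3.000,2.360)–(4.000,2.180)
cell (3,4): code 1101 → (3.544,5.000)–(3.000,4.750)
cell (3,5): code 1000 → (4.000,5.199)–(3.544,5.000)
cell (4,2): code 0110 → (4.000,2.180)–(5.000,2.983)
cell (4,4): code 1011 → (5.000,4.535)–(4.443,5.000)
cell (4,5): code 0001 → (4.443,5.000)–(4.000,5.199)
cell (5,2): code 0010 → (5.000,2.983)–(5.015,3.000)
cell (5,3): code 0011 → (5.015,3.000)–(5.302,4.000)
cell (5,4): code 0001 → (5.302,4.000)–(5.000,4.535)
cell (7,3): code 0100 → (7.423,4.000)–(8.000,3.465)
cell (7,4): code 1100 → (7.278,5.000)–(7.423,4.000)
cell (7,5): code 1000 → (8.000,5.888)–(7.278,5.000)
cell (8,3): code 0110 → (8.000,3.465)–(9.000,3.303)
cell (8,5): code 1101 → (8.558,6.000)–(8.000,5.888)
cell (8,6): code 1000 → (9.000,6.085)–(8.558,6.000)
cell (9,3): code 0010 → (9.000,3.303)–(9.922,4.000)
cell (9,4): code 0111 → (9.922,4.000)–(10.000,4.414)
cell (9,5): code 1011 → (10.000,5.170)–(9.141,6.000)
cell (9,6): code 0001 → (9.141,6.000)–(9.000,6.085)
cell (10,4): code 0010 → (10.000,4.414)–(10.105,5.000)
cell (10,5): code 0001 → (10.105,5.000)–(10.000,5.170)
total: 24 segments, chained into 2 closed loop(s), length Σ = 17.738925

segments=24 loops=2 length=17.739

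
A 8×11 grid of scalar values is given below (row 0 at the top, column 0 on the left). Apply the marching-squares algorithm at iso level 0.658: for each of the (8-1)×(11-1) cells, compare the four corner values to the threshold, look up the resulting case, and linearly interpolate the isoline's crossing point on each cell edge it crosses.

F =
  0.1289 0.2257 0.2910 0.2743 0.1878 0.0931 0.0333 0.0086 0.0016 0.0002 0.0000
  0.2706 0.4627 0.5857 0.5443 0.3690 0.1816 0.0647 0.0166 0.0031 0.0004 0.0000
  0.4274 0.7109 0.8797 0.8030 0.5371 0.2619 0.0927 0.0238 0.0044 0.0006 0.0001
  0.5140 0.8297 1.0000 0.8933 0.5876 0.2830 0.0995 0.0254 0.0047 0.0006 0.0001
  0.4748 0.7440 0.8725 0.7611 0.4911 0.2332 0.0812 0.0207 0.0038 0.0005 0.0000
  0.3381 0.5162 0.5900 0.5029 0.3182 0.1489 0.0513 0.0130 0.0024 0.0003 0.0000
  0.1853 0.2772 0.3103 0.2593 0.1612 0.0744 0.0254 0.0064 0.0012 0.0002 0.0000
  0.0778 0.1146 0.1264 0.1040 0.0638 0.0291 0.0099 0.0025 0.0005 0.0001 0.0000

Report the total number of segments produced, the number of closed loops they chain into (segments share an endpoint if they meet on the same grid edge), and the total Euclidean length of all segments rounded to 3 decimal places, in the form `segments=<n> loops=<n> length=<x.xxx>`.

cell (1,0): code 0100 → (1.787,1.000)–(2.000,0.813)
cell (1,1): code 1100 → (1.246,2.000)–(1.787,1.000)
cell (1,2): code 1100 → (1.440,3.000)–(1.246,2.000)
cell (1,3): code 1000 → (2.000,3.545)–(1.440,3.000)
cell (2,0): code 0110 → (2.000,0.813)–(3.000,0.456)
cell (2,3): code 1001 → (3.000,3.770)–(2.000,3.545)
cell (3,0): code 0110 → (3.000,0.456)–(4.000,0.681)
cell (3,3): code 1001 → (4.000,3.382)–(3.000,3.770)
cell (4,0): code 0010 → (4.000,0.681)–(4.378,1.000)
cell (4,1): code 0011 → (4.378,1.000)–(4.759,2.000)
cell (4,2): code 0011 → (4.759,2.000)–(4.399,3.000)
cell (4,3): code 0001 → (4.399,3.000)–(4.000,3.382)
total: 12 segments, chained into 1 closed loop(s), length Σ = 10.585271

segments=12 loops=1 length=10.585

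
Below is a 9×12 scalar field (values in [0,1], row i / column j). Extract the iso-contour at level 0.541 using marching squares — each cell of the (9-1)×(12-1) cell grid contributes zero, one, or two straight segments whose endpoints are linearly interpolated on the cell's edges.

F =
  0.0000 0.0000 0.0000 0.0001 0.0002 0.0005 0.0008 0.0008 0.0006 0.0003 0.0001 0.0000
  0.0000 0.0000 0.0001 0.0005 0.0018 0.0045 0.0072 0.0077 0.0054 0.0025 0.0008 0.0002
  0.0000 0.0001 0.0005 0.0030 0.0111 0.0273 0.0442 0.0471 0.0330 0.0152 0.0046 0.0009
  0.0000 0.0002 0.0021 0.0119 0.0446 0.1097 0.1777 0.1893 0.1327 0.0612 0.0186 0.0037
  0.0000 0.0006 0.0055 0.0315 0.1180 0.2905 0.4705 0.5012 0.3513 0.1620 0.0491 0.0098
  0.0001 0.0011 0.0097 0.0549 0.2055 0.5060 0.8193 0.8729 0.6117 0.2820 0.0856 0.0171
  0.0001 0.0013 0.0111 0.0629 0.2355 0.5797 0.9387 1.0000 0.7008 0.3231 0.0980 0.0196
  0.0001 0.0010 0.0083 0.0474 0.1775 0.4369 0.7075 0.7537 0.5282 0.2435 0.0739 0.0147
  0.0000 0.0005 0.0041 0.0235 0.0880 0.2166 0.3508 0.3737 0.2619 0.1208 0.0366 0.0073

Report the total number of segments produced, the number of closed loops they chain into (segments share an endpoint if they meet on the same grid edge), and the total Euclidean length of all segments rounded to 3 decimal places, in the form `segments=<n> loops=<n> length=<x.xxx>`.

segments=14 loops=1 length=10.871

cell (4,5): code 0100 → (4.202,6.000)–(5.000,5.112)
cell (4,6): code 1100 → (4.107,7.000)–(4.202,6.000)
cell (4,7): code 1100 → (4.728,8.000)–(4.107,7.000)
cell (4,8): code 1000 → (5.000,8.214)–(4.728,8.000)
cell (5,4): code 0100 → (5.475,5.000)–(6.000,4.888)
cell (5,5): code 1110 → (5.000,5.112)–(5.475,5.000)
cell (5,8): code 1001 → (6.000,8.423)–(5.000,8.214)
cell (6,4): code 0010 → (6.000,4.888)–(6.271,5.000)
cell (6,5): code 0111 → (6.271,5.000)–(7.000,5.385)
cell (6,7): code 1011 → (7.000,7.943)–(6.926,8.000)
cell (6,8): code 0001 → (6.926,8.000)–(6.000,8.423)
cell (7,5): code 0010 → (7.000,5.385)–(7.467,6.000)
cell (7,6): code 0011 → (7.467,6.000)–(7.560,7.000)
cell (7,7): code 0001 → (7.560,7.000)–(7.000,7.943)
total: 14 segments, chained into 1 closed loop(s), length Σ = 10.870689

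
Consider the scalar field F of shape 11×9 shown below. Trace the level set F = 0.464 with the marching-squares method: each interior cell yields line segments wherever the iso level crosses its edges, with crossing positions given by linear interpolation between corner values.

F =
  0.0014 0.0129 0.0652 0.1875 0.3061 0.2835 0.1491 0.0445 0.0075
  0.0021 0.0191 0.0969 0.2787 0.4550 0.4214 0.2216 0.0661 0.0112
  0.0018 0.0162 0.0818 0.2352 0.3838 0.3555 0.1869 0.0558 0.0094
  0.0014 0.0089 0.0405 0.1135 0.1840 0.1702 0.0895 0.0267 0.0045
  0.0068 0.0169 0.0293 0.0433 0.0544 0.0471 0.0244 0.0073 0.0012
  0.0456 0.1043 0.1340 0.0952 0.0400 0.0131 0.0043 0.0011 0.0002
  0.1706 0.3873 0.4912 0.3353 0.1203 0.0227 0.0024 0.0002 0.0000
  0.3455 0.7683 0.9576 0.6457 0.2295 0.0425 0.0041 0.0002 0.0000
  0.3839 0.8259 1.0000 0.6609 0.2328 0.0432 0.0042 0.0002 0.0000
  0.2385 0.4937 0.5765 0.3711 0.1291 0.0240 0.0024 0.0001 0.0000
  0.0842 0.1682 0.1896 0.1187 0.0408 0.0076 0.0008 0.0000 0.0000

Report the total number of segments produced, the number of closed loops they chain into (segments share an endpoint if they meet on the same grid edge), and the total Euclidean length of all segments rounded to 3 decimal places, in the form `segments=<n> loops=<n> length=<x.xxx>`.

cell (5,1): code 0100 → (5.924,2.000)–(6.000,1.738)
cell (5,2): code 1000 → (6.000,2.174)–(5.924,2.000)
cell (6,0): code 0100 → (6.201,1.000)–(7.000,0.280)
cell (6,1): code 1110 → (6.000,1.738)–(6.201,1.000)
cell (6,2): code 1101 → (6.415,3.000)–(6.000,2.174)
cell (6,3): code 1000 → (7.000,3.437)–(6.415,3.000)
cell (7,0): code 0110 → (7.000,0.280)–(8.000,0.181)
cell (7,3): code 1001 → (8.000,3.460)–(7.000,3.437)
cell (8,0): code 0110 → (8.000,0.181)–(9.000,0.884)
cell (8,2): code 1011 → (9.000,2.548)–(8.679,3.000)
cell (8,3): code 0001 → (8.679,3.000)–(8.000,3.460)
cell (9,0): code 0010 → (9.000,0.884)–(9.091,1.000)
cell (9,1): code 0011 → (9.091,1.000)–(9.291,2.000)
cell (9,2): code 0001 → (9.291,2.000)–(9.000,2.548)
total: 14 segments, chained into 1 closed loop(s), length Σ = 10.347098

segments=14 loops=1 length=10.347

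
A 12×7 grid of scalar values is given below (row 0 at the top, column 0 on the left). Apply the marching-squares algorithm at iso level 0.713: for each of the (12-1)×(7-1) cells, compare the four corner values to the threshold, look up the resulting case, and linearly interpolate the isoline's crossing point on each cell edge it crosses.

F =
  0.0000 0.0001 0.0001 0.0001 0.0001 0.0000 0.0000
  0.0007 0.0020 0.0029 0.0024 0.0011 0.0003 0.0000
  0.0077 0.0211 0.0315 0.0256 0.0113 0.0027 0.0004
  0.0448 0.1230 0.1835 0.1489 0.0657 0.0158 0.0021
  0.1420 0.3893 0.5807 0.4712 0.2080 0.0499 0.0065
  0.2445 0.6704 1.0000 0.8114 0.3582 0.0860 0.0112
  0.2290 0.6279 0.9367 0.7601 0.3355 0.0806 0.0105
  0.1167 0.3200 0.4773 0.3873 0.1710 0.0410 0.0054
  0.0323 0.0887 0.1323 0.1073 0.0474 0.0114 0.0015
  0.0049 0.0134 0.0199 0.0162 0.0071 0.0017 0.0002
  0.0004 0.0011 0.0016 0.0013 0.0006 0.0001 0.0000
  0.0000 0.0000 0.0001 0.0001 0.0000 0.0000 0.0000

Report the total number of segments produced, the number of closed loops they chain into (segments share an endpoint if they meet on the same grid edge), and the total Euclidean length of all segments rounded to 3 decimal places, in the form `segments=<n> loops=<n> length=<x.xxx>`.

segments=8 loops=1 length=6.665

cell (4,1): code 0100 → (4.316,2.000)–(5.000,1.129)
cell (4,2): code 1100 → (4.711,3.000)–(4.316,2.000)
cell (4,3): code 1000 → (5.000,3.217)–(4.711,3.000)
cell (5,1): code 0110 → (5.000,1.129)–(6.000,1.276)
cell (5,3): code 1001 → (6.000,3.111)–(5.000,3.217)
cell (6,1): code 0010 → (6.000,1.276)–(6.487,2.000)
cell (6,2): code 0011 → (6.487,2.000)–(6.126,3.000)
cell (6,3): code 0001 → (6.126,3.000)–(6.000,3.111)
total: 8 segments, chained into 1 closed loop(s), length Σ = 6.664804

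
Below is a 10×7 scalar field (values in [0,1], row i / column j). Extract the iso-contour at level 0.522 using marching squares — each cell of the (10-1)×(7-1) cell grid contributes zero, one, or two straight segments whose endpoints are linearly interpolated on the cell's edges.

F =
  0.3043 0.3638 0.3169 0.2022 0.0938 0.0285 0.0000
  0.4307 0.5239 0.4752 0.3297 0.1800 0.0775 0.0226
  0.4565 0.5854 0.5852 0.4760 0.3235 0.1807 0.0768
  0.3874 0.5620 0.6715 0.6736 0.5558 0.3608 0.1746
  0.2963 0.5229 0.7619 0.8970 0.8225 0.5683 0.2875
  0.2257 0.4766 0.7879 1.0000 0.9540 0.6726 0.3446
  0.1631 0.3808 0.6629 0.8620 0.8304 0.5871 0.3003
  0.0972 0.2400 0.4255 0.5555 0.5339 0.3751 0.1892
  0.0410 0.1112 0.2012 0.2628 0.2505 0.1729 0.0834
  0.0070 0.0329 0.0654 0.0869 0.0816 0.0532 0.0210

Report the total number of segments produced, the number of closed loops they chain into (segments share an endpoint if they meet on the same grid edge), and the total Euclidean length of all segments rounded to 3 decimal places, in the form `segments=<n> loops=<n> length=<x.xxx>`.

cell (0,0): code 0100 → (0.988,1.000)–(1.000,0.980)
cell (0,1): code 1000 → (1.000,1.039)–(0.988,1.000)
cell (1,0): code 0110 → (1.000,0.980)–(2.000,0.508)
cell (1,1): code 1101 → (1.425,2.000)–(1.000,1.039)
cell (1,2): code 1000 → (2.000,2.579)–(1.425,2.000)
cell (2,0): code 0110 → (2.000,0.508)–(3.000,0.771)
cell (2,2): code 1101 → (2.233,3.000)–(2.000,2.579)
cell (2,3): code 1100 → (2.854,4.000)–(2.233,3.000)
cell (2,4): code 1000 → (3.000,4.173)–(2.854,4.000)
cell (3,0): code 0110 → (3.000,0.771)–(4.000,0.996)
cell (3,4): code 1101 → (3.777,5.000)–(3.000,4.173)
cell (3,5): code 1000 → (4.000,5.165)–(3.777,5.000)
cell (4,0): code 0010 → (4.000,0.996)–(4.019,1.000)
cell (4,1): code 0111 → (4.019,1.000)–(5.000,1.146)
cell (4,5): code 1001 → (5.000,5.459)–(4.000,5.165)
cell (5,1): code 0110 → (5.000,1.146)–(6.000,1.501)
cell (5,5): code 1001 → (6.000,5.227)–(5.000,5.459)
cell (6,1): code 0010 → (6.000,1.501)–(6.594,2.000)
cell (6,2): code 0111 → (6.594,2.000)–(7.000,2.742)
cell (6,4): code 1011 → (7.000,4.075)–(6.307,5.000)
cell (6,5): code 0001 → (6.307,5.000)–(6.000,5.227)
cell (7,2): code 0010 → (7.000,2.742)–(7.114,3.000)
cell (7,3): code 0011 → (7.114,3.000)–(7.042,4.000)
cell (7,4): code 0001 → (7.042,4.000)–(7.000,4.075)
total: 24 segments, chained into 1 closed loop(s), length Σ = 17.063739

segments=24 loops=1 length=17.064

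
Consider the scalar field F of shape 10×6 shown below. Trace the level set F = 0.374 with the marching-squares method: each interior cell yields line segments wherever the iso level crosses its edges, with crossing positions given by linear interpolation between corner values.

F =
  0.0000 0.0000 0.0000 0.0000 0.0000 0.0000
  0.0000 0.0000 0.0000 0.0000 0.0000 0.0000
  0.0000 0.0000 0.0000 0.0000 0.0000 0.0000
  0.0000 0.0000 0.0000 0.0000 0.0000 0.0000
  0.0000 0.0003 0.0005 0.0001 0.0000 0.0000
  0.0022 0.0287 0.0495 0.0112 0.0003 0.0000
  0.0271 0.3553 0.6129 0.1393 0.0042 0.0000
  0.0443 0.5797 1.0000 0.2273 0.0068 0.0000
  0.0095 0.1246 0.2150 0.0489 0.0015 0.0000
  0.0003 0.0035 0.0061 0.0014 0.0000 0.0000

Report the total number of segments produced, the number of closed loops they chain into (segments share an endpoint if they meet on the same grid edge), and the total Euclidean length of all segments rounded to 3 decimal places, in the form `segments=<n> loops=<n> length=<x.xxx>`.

cell (5,1): code 0100 → (5.576,2.000)–(6.000,1.073)
cell (5,2): code 1000 → (6.000,2.504)–(5.576,2.000)
cell (6,0): code 0100 → (6.083,1.000)–(7.000,0.616)
cell (6,1): code 1110 → (6.000,1.073)–(6.083,1.000)
cell (6,2): code 1001 → (7.000,2.810)–(6.000,2.504)
cell (7,0): code 0010 → (7.000,0.616)–(7.452,1.000)
cell (7,1): code 0011 → (7.452,1.000)–(7.797,2.000)
cell (7,2): code 0001 → (7.797,2.000)–(7.000,2.810)
total: 8 segments, chained into 1 closed loop(s), length Σ = 6.616844

segments=8 loops=1 length=6.617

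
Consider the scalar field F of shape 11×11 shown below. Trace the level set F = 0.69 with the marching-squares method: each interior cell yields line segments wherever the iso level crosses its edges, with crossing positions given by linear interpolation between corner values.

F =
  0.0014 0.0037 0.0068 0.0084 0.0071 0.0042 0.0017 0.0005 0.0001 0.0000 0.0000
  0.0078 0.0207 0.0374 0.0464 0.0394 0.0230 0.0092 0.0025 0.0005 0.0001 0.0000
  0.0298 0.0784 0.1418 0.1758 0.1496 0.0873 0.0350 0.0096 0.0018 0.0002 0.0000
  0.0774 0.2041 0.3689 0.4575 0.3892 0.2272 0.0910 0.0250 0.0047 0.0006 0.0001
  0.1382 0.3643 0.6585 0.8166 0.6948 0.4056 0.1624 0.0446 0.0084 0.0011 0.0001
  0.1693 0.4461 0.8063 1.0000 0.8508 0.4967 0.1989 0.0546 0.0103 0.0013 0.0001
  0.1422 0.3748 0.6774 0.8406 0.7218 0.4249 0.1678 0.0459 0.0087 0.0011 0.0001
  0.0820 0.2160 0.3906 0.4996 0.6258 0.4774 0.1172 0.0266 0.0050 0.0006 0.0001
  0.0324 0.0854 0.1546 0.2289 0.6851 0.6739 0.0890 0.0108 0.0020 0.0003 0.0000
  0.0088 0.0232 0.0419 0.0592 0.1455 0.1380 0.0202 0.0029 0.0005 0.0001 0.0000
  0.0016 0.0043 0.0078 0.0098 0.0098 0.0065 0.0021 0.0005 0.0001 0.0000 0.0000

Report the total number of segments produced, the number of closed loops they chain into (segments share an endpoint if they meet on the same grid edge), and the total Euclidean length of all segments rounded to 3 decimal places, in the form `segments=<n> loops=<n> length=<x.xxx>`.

segments=12 loops=1 length=8.705

cell (3,2): code 0100 → (3.647,3.000)–(4.000,2.199)
cell (3,3): code 1100 → (3.984,4.000)–(3.647,3.000)
cell (3,4): code 1000 → (4.000,4.017)–(3.984,4.000)
cell (4,1): code 0100 → (4.213,2.000)–(5.000,1.677)
cell (4,2): code 1110 → (4.000,2.199)–(4.213,2.000)
cell (4,4): code 1001 → (5.000,4.454)–(4.000,4.017)
cell (5,1): code 0010 → (5.000,1.677)–(5.902,2.000)
cell (5,2): code 0111 → (5.902,2.000)–(6.000,2.077)
cell (5,4): code 1001 → (6.000,4.107)–(5.000,4.454)
cell (6,2): code 0010 → (6.000,2.077)–(6.442,3.000)
cell (6,3): code 0011 → (6.442,3.000)–(6.331,4.000)
cell (6,4): code 0001 → (6.331,4.000)–(6.000,4.107)
total: 12 segments, chained into 1 closed loop(s), length Σ = 8.705386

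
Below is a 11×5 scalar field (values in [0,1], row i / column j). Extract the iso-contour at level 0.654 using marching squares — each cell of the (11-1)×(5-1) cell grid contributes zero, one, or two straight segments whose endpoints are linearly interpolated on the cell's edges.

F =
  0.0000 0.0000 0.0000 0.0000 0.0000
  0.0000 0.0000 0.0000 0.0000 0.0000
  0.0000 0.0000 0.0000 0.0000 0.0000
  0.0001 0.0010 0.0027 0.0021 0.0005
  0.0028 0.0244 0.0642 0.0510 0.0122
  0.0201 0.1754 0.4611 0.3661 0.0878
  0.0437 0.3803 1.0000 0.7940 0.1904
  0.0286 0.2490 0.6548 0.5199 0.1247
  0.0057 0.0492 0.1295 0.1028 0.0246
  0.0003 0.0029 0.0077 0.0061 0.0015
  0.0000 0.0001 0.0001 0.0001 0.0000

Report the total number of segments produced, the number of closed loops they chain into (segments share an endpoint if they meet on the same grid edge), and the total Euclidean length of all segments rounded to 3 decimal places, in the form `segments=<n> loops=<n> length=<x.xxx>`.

cell (5,1): code 0100 → (5.358,2.000)–(6.000,1.442)
cell (5,2): code 1100 → (5.673,3.000)–(5.358,2.000)
cell (5,3): code 1000 → (6.000,3.232)–(5.673,3.000)
cell (6,1): code 0110 → (6.000,1.442)–(7.000,1.998)
cell (6,2): code 1011 → (7.000,2.006)–(6.511,3.000)
cell (6,3): code 0001 → (6.511,3.000)–(6.000,3.232)
cell (7,1): code 0010 → (7.000,1.998)–(7.002,2.000)
cell (7,2): code 0001 → (7.002,2.000)–(7.000,2.006)
total: 8 segments, chained into 1 closed loop(s), length Σ = 5.122177

segments=8 loops=1 length=5.122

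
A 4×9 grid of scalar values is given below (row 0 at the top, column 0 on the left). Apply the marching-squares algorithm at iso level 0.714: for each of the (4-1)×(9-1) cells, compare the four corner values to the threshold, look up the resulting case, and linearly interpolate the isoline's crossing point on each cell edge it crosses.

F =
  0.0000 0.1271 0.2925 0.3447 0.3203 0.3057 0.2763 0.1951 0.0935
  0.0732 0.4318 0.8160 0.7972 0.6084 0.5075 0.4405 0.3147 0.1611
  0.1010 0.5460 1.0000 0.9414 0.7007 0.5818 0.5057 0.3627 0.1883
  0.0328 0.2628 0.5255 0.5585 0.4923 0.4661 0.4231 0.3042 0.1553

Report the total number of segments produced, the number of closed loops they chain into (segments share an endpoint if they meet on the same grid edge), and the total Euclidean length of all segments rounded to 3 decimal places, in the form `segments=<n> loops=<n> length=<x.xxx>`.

segments=8 loops=1 length=6.979

cell (0,1): code 0100 → (0.805,2.000)–(1.000,1.735)
cell (0,2): code 1100 → (0.816,3.000)–(0.805,2.000)
cell (0,3): code 1000 → (1.000,3.441)–(0.816,3.000)
cell (1,1): code 0110 → (1.000,1.735)–(2.000,1.370)
cell (1,3): code 1001 → (2.000,3.945)–(1.000,3.441)
cell (2,1): code 0010 → (2.000,1.370)–(2.603,2.000)
cell (2,2): code 0011 → (2.603,2.000)–(2.594,3.000)
cell (2,3): code 0001 → (2.594,3.000)–(2.000,3.945)
total: 8 segments, chained into 1 closed loop(s), length Σ = 6.978883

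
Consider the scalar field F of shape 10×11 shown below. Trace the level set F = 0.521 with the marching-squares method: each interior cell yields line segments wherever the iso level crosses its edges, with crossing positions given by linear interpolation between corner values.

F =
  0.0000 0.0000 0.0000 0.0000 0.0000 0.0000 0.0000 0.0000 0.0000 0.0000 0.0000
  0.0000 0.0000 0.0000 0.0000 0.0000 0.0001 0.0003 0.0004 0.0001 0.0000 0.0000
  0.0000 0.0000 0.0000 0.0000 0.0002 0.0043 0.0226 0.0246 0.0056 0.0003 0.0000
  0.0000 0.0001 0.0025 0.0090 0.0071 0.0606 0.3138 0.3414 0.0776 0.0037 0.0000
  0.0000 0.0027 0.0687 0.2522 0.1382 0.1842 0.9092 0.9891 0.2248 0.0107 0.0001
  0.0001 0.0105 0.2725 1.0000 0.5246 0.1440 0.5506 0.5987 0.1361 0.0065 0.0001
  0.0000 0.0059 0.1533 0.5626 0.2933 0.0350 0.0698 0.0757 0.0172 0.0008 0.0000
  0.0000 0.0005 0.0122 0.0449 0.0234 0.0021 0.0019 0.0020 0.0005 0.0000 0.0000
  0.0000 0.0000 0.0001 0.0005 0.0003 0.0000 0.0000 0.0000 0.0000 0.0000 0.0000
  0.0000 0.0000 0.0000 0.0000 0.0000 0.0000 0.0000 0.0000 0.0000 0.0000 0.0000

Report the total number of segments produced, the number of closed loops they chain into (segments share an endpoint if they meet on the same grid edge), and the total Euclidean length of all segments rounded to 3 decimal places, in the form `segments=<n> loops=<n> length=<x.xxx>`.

cell (3,5): code 0100 → (3.348,6.000)–(4.000,5.465)
cell (3,6): code 1100 → (3.277,7.000)–(3.348,6.000)
cell (3,7): code 1000 → (4.000,7.612)–(3.277,7.000)
cell (4,2): code 0100 → (4.359,3.000)–(5.000,2.342)
cell (4,3): code 1100 → (4.991,4.000)–(4.359,3.000)
cell (4,4): code 1000 → (5.000,4.009)–(4.991,4.000)
cell (4,5): code 0110 → (4.000,5.465)–(5.000,5.927)
cell (4,7): code 1001 → (5.000,7.168)–(4.000,7.612)
cell (5,2): code 0110 → (5.000,2.342)–(6.000,2.898)
cell (5,3): code 1011 → (6.000,3.154)–(5.016,4.000)
cell (5,4): code 0001 → (5.016,4.000)–(5.000,4.009)
cell (5,5): code 0010 → (5.000,5.927)–(5.062,6.000)
cell (5,6): code 0011 → (5.062,6.000)–(5.149,7.000)
cell (5,7): code 0001 → (5.149,7.000)–(5.000,7.168)
cell (6,2): code 0010 → (6.000,2.898)–(6.080,3.000)
cell (6,3): code 0001 → (6.080,3.000)–(6.000,3.154)
total: 16 segments, chained into 2 closed loop(s), length Σ = 11.191624

segments=16 loops=2 length=11.192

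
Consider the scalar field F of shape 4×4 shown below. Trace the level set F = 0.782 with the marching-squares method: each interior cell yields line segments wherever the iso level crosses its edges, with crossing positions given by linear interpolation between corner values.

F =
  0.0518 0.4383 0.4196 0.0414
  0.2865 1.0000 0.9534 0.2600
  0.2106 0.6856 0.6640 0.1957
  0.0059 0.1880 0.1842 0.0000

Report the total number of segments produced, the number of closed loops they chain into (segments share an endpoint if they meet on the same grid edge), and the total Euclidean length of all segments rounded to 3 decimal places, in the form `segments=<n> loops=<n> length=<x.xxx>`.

cell (0,0): code 0100 → (0.612,1.000)–(1.000,0.694)
cell (0,1): code 1100 → (0.679,2.000)–(0.612,1.000)
cell (0,2): code 1000 → (1.000,2.247)–(0.679,2.000)
cell (1,0): code 0010 → (1.000,0.694)–(1.693,1.000)
cell (1,1): code 0011 → (1.693,1.000)–(1.592,2.000)
cell (1,2): code 0001 → (1.592,2.000)–(1.000,2.247)
total: 6 segments, chained into 1 closed loop(s), length Σ = 4.305996

segments=6 loops=1 length=4.306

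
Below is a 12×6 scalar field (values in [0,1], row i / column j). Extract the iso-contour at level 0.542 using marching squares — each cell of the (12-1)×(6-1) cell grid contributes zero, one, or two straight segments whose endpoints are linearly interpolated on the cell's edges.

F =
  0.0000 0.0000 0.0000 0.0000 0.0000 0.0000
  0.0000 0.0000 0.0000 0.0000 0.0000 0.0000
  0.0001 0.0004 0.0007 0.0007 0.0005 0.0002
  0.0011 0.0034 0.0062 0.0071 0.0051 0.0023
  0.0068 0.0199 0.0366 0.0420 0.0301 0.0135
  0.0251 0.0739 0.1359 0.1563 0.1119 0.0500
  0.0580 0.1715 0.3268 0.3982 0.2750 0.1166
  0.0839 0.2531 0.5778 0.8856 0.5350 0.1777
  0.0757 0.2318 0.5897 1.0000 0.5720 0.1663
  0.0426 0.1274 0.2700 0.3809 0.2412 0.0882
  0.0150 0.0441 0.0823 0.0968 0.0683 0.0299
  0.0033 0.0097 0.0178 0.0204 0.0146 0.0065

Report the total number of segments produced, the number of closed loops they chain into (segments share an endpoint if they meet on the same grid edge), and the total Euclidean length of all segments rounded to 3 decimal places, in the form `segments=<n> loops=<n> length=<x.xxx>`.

cell (6,1): code 0100 → (6.857,2.000)–(7.000,1.890)
cell (6,2): code 1100 → (6.295,3.000)–(6.857,2.000)
cell (6,3): code 1000 → (7.000,3.980)–(6.295,3.000)
cell (7,1): code 0110 → (7.000,1.890)–(8.000,1.867)
cell (7,3): code 1101 → (7.189,4.000)–(7.000,3.980)
cell (7,4): code 1000 → (8.000,4.074)–(7.189,4.000)
cell (8,1): code 0010 → (8.000,1.867)–(8.149,2.000)
cell (8,2): code 0011 → (8.149,2.000)–(8.740,3.000)
cell (8,3): code 0011 → (8.740,3.000)–(8.091,4.000)
cell (8,4): code 0001 → (8.091,4.000)–(8.000,4.074)
total: 10 segments, chained into 1 closed loop(s), length Σ = 7.210111

segments=10 loops=1 length=7.210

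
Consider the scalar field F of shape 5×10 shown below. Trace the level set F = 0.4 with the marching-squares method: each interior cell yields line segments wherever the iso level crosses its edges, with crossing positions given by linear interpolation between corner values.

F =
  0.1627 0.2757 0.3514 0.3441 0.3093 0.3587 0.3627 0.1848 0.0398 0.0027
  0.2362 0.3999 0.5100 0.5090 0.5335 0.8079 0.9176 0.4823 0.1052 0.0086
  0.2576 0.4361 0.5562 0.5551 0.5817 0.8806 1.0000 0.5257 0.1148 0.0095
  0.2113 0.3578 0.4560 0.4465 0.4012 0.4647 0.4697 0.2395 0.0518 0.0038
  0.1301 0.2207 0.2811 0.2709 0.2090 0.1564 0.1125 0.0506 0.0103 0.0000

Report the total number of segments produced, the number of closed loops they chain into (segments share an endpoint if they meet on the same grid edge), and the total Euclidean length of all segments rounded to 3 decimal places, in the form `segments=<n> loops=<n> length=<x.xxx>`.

segments=20 loops=1 length=16.532

cell (0,1): code 0100 → (0.306,2.000)–(1.000,1.001)
cell (0,2): code 1100 → (0.339,3.000)–(0.306,2.000)
cell (0,3): code 1100 → (0.405,4.000)–(0.339,3.000)
cell (0,4): code 1100 → (0.092,5.000)–(0.405,4.000)
cell (0,5): code 1100 → (0.067,6.000)–(0.092,5.000)
cell (0,6): code 1100 → (0.723,7.000)–(0.067,6.000)
cell (0,7): code 1000 → (1.000,7.218)–(0.723,7.000)
cell (1,0): code 0100 → (1.003,1.000)–(2.000,0.798)
cell (1,1): code 1110 → (1.000,1.001)–(1.003,1.000)
cell (1,7): code 1001 → (2.000,7.306)–(1.000,7.218)
cell (2,0): code 0010 → (2.000,0.798)–(2.461,1.000)
cell (2,1): code 0111 → (2.461,1.000)–(3.000,1.430)
cell (2,6): code 1011 → (3.000,6.303)–(2.439,7.000)
cell (2,7): code 0001 → (2.439,7.000)–(2.000,7.306)
cell (3,1): code 0010 → (3.000,1.430)–(3.320,2.000)
cell (3,2): code 0011 → (3.320,2.000)–(3.265,3.000)
cell (3,3): code 0011 → (3.265,3.000)–(3.006,4.000)
cell (3,4): code 0011 → (3.006,4.000)–(3.210,5.000)
cell (3,5): code 0011 → (3.210,5.000)–(3.195,6.000)
cell (3,6): code 0001 → (3.195,6.000)–(3.000,6.303)
total: 20 segments, chained into 1 closed loop(s), length Σ = 16.531654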